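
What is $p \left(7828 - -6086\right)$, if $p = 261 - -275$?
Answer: $7457904$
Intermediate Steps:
$p = 536$ ($p = 261 + 275 = 536$)
$p \left(7828 - -6086\right) = 536 \left(7828 - -6086\right) = 536 \left(7828 + 6086\right) = 536 \cdot 13914 = 7457904$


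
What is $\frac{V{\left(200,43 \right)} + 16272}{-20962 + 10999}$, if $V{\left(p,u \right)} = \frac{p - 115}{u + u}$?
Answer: $- \frac{1399477}{856818} \approx -1.6333$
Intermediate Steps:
$V{\left(p,u \right)} = \frac{-115 + p}{2 u}$
$\frac{V{\left(200,43 \right)} + 16272}{-20962 + 10999} = \frac{\frac{-115 + 200}{2 \cdot 43} + 16272}{-20962 + 10999} = \frac{\frac{1}{2} \cdot \frac{1}{43} \cdot 85 + 16272}{-9963} = \left(\frac{85}{86} + 16272\right) \left(- \frac{1}{9963}\right) = \frac{1399477}{86} \left(- \frac{1}{9963}\right) = - \frac{1399477}{856818}$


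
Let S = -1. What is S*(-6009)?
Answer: 6009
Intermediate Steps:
S*(-6009) = -1*(-6009) = 6009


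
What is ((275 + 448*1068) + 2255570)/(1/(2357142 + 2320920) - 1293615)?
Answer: -12791267029158/6051611174129 ≈ -2.1137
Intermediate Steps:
((275 + 448*1068) + 2255570)/(1/(2357142 + 2320920) - 1293615) = ((275 + 478464) + 2255570)/(1/4678062 - 1293615) = (478739 + 2255570)/(1/4678062 - 1293615) = 2734309/(-6051611174129/4678062) = 2734309*(-4678062/6051611174129) = -12791267029158/6051611174129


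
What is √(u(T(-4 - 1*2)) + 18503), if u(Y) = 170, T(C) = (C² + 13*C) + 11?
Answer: √18673 ≈ 136.65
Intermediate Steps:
T(C) = 11 + C² + 13*C
√(u(T(-4 - 1*2)) + 18503) = √(170 + 18503) = √18673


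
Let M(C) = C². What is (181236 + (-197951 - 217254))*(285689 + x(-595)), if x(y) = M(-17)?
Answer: -66909986682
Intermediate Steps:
x(y) = 289 (x(y) = (-17)² = 289)
(181236 + (-197951 - 217254))*(285689 + x(-595)) = (181236 + (-197951 - 217254))*(285689 + 289) = (181236 - 415205)*285978 = -233969*285978 = -66909986682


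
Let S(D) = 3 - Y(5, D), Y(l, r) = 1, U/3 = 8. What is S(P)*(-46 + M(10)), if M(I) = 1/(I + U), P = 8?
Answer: -1563/17 ≈ -91.941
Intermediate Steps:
U = 24 (U = 3*8 = 24)
M(I) = 1/(24 + I) (M(I) = 1/(I + 24) = 1/(24 + I))
S(D) = 2 (S(D) = 3 - 1*1 = 3 - 1 = 2)
S(P)*(-46 + M(10)) = 2*(-46 + 1/(24 + 10)) = 2*(-46 + 1/34) = 2*(-1563/34) = -1563/17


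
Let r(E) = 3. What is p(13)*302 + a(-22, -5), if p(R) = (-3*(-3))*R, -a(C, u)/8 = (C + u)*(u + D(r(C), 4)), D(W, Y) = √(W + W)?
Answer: 34254 + 216*√6 ≈ 34783.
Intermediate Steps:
D(W, Y) = √2*√W (D(W, Y) = √(2*W) = √2*√W)
a(C, u) = -8*(C + u)*(u + √6) (a(C, u) = -8*(C + u)*(u + √2*√3) = -8*(C + u)*(u + √6))
p(R) = 9*R
p(13)*302 + a(-22, -5) = (9*13)*302 + (-8*(-5)² - 8*(-22)*(-5) - 8*(-22)*√6 - 8*(-5)*√6) = 117*302 + (-8*25 - 880 + 176*√6 + 40*√6) = 35334 + (-200 - 880 + 176*√6 + 40*√6) = 35334 + (-1080 + 216*√6) = 34254 + 216*√6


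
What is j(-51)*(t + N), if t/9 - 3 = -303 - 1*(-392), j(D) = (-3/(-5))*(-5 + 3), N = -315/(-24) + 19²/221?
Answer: -4469991/4420 ≈ -1011.3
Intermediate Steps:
N = 26093/1768 (N = -315*(-1/24) + 361*(1/221) = 105/8 + 361/221 = 26093/1768 ≈ 14.758)
j(D) = -6/5 (j(D) = -3*(-⅕)*(-2) = (⅗)*(-2) = -6/5)
t = 828 (t = 27 + 9*(-303 - 1*(-392)) = 27 + 9*(-303 + 392) = 27 + 9*89 = 27 + 801 = 828)
j(-51)*(t + N) = -6*(828 + 26093/1768)/5 = -6/5*1489997/1768 = -4469991/4420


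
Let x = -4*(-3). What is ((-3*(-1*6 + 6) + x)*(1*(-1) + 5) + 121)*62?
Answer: 10478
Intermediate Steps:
x = 12
((-3*(-1*6 + 6) + x)*(1*(-1) + 5) + 121)*62 = ((-3*(-1*6 + 6) + 12)*(1*(-1) + 5) + 121)*62 = ((-3*(-6 + 6) + 12)*(-1 + 5) + 121)*62 = ((-3*0 + 12)*4 + 121)*62 = ((0 + 12)*4 + 121)*62 = (12*4 + 121)*62 = (48 + 121)*62 = 169*62 = 10478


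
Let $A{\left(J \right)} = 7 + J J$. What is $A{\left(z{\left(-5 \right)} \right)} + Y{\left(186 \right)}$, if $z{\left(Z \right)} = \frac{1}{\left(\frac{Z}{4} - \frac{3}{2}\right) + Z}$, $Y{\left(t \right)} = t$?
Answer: $\frac{185489}{961} \approx 193.02$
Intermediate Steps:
$z{\left(Z \right)} = \frac{1}{- \frac{3}{2} + \frac{5 Z}{4}}$ ($z{\left(Z \right)} = \frac{1}{\left(Z \frac{1}{4} - \frac{3}{2}\right) + Z} = \frac{1}{\left(\frac{Z}{4} - \frac{3}{2}\right) + Z} = \frac{1}{\left(- \frac{3}{2} + \frac{Z}{4}\right) + Z} = \frac{1}{- \frac{3}{2} + \frac{5 Z}{4}}$)
$A{\left(J \right)} = 7 + J^{2}$
$A{\left(z{\left(-5 \right)} \right)} + Y{\left(186 \right)} = \left(7 + \left(\frac{4}{-6 + 5 \left(-5\right)}\right)^{2}\right) + 186 = \left(7 + \left(\frac{4}{-6 - 25}\right)^{2}\right) + 186 = \left(7 + \left(\frac{4}{-31}\right)^{2}\right) + 186 = \left(7 + \left(4 \left(- \frac{1}{31}\right)\right)^{2}\right) + 186 = \left(7 + \left(- \frac{4}{31}\right)^{2}\right) + 186 = \left(7 + \frac{16}{961}\right) + 186 = \frac{6743}{961} + 186 = \frac{185489}{961}$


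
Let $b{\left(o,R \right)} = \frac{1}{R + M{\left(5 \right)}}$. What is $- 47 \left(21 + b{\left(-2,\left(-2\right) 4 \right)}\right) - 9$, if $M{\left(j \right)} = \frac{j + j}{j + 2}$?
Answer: $- \frac{45487}{46} \approx -988.85$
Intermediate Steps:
$M{\left(j \right)} = \frac{2 j}{2 + j}$
$b{\left(o,R \right)} = \frac{1}{\frac{10}{7} + R}$ ($b{\left(o,R \right)} = \frac{1}{R + 2 \cdot 5 \frac{1}{2 + 5}} = \frac{1}{R + 2 \cdot 5 \cdot \frac{1}{7}} = \frac{1}{R + \frac{10}{7}} = \frac{1}{\frac{10}{7} + R}$)
$- 47 \left(21 + b{\left(-2,\left(-2\right) 4 \right)}\right) - 9 = - 47 \left(21 + \frac{7}{10 + 7 \left(\left(-2\right) 4\right)}\right) - 9 = - 47 \left(21 + \frac{7}{10 + 7 \left(-8\right)}\right) - 9 = - 47 \left(21 + \frac{7}{10 - 56}\right) - 9 = - 47 \left(21 + \frac{7}{-46}\right) - 9 = - 47 \left(21 + 7 \left(- \frac{1}{46}\right)\right) - 9 = - 47 \left(21 - \frac{7}{46}\right) - 9 = \left(-47\right) \frac{959}{46} - 9 = - \frac{45073}{46} - 9 = - \frac{45487}{46}$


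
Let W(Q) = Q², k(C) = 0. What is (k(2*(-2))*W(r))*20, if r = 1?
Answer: 0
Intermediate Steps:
(k(2*(-2))*W(r))*20 = (0*1²)*20 = (0*1)*20 = 0*20 = 0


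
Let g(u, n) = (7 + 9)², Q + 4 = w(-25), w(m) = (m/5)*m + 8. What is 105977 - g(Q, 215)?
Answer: 105721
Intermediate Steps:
w(m) = 8 + m²/5 (w(m) = (m*(⅕))*m + 8 = (m/5)*m + 8 = m²/5 + 8 = 8 + m²/5)
Q = 129 (Q = -4 + (8 + (⅕)*(-25)²) = -4 + (8 + (⅕)*625) = -4 + (8 + 125) = -4 + 133 = 129)
g(u, n) = 256 (g(u, n) = 16² = 256)
105977 - g(Q, 215) = 105977 - 1*256 = 105977 - 256 = 105721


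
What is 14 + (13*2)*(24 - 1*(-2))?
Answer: 690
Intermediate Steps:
14 + (13*2)*(24 - 1*(-2)) = 14 + 26*(24 + 2) = 14 + 26*26 = 14 + 676 = 690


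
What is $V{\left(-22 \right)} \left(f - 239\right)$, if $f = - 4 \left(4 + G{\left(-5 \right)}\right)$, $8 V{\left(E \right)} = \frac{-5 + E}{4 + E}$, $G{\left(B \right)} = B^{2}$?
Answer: $- \frac{1065}{16} \approx -66.563$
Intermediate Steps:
$V{\left(E \right)} = \frac{-5 + E}{8 \left(4 + E\right)}$ ($V{\left(E \right)} = \frac{\left(-5 + E\right) \frac{1}{4 + E}}{8} = \frac{\frac{1}{4 + E} \left(-5 + E\right)}{8} = \frac{-5 + E}{8 \left(4 + E\right)}$)
$f = -116$ ($f = - 4 \left(4 + \left(-5\right)^{2}\right) = - 4 \left(4 + 25\right) = \left(-4\right) 29 = -116$)
$V{\left(-22 \right)} \left(f - 239\right) = \frac{-5 - 22}{8 \left(4 - 22\right)} \left(-116 - 239\right) = \frac{1}{8} \frac{1}{-18} \left(-27\right) \left(-355\right) = \frac{1}{8} \left(- \frac{1}{18}\right) \left(-27\right) \left(-355\right) = \frac{3}{16} \left(-355\right) = - \frac{1065}{16}$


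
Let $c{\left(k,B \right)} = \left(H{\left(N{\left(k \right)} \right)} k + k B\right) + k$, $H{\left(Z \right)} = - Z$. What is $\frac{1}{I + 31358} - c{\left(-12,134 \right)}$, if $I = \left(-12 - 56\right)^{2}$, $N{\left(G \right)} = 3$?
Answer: $\frac{56995489}{35982} \approx 1584.0$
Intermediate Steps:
$I = 4624$ ($I = \left(-68\right)^{2} = 4624$)
$c{\left(k,B \right)} = - 2 k + B k$ ($c{\left(k,B \right)} = \left(\left(-1\right) 3 k + k B\right) + k = \left(- 3 k + B k\right) + k = - 2 k + B k$)
$\frac{1}{I + 31358} - c{\left(-12,134 \right)} = \frac{1}{4624 + 31358} - - 12 \left(-2 + 134\right) = \frac{1}{35982} - \left(-12\right) 132 = \frac{1}{35982} - -1584 = \frac{1}{35982} + 1584 = \frac{56995489}{35982}$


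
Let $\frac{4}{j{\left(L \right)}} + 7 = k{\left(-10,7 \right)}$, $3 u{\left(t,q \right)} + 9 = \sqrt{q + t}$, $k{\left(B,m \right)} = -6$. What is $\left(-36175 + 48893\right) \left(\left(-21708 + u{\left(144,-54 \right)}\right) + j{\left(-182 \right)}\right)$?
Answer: $- \frac{3589617346}{13} + 12718 \sqrt{10} \approx -2.7608 \cdot 10^{8}$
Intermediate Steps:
$u{\left(t,q \right)} = -3 + \frac{\sqrt{q + t}}{3}$
$j{\left(L \right)} = - \frac{4}{13}$ ($j{\left(L \right)} = \frac{4}{-7 - 6} = \frac{4}{-13} = 4 \left(- \frac{1}{13}\right) = - \frac{4}{13}$)
$\left(-36175 + 48893\right) \left(\left(-21708 + u{\left(144,-54 \right)}\right) + j{\left(-182 \right)}\right) = \left(-36175 + 48893\right) \left(\left(-21708 - \left(3 - \frac{\sqrt{-54 + 144}}{3}\right)\right) - \frac{4}{13}\right) = 12718 \left(\left(-21708 - \left(3 - \frac{\sqrt{90}}{3}\right)\right) - \frac{4}{13}\right) = 12718 \left(\left(-21708 - \left(3 - \frac{3 \sqrt{10}}{3}\right)\right) - \frac{4}{13}\right) = 12718 \left(\left(-21708 - \left(3 - \sqrt{10}\right)\right) - \frac{4}{13}\right) = 12718 \left(\left(-21711 + \sqrt{10}\right) - \frac{4}{13}\right) = 12718 \left(- \frac{282247}{13} + \sqrt{10}\right) = - \frac{3589617346}{13} + 12718 \sqrt{10}$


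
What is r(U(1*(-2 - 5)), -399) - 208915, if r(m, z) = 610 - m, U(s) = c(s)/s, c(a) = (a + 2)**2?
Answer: -1458110/7 ≈ -2.0830e+5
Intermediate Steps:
c(a) = (2 + a)**2
U(s) = (2 + s)**2/s
r(U(1*(-2 - 5)), -399) - 208915 = (610 - (2 + 1*(-2 - 5))**2/(1*(-2 - 5))) - 208915 = (610 - (2 + 1*(-7))**2/(1*(-7))) - 208915 = (610 - (2 - 7)**2/(-7)) - 208915 = (610 - (-1)*(-5)**2/7) - 208915 = (610 - (-1)*25/7) - 208915 = (610 - 1*(-25/7)) - 208915 = (610 + 25/7) - 208915 = 4295/7 - 208915 = -1458110/7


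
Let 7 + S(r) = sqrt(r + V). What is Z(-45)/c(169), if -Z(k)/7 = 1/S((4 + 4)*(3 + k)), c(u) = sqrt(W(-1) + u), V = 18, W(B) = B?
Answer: 7*sqrt(42)/4404 + I*sqrt(371)/734 ≈ 0.010301 + 0.026242*I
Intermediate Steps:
S(r) = -7 + sqrt(18 + r) (S(r) = -7 + sqrt(r + 18) = -7 + sqrt(18 + r))
c(u) = sqrt(-1 + u)
Z(k) = -7/(-7 + sqrt(42 + 8*k)) (Z(k) = -7/(-7 + sqrt(18 + (4 + 4)*(3 + k))) = -7/(-7 + sqrt(18 + 8*(3 + k))) = -7/(-7 + sqrt(18 + (24 + 8*k))) = -7/(-7 + sqrt(42 + 8*k)))
Z(-45)/c(169) = (-7/(-7 + sqrt(2)*sqrt(21 + 4*(-45))))/(sqrt(-1 + 169)) = (-7/(-7 + sqrt(2)*sqrt(21 - 180)))/(sqrt(168)) = (-7/(-7 + sqrt(2)*sqrt(-159)))/((2*sqrt(42))) = (-7/(-7 + sqrt(2)*(I*sqrt(159))))*(sqrt(42)/84) = (-7/(-7 + I*sqrt(318)))*(sqrt(42)/84) = -sqrt(42)/(12*(-7 + I*sqrt(318)))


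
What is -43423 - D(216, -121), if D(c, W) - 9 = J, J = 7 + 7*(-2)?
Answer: -43425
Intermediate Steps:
J = -7 (J = 7 - 14 = -7)
D(c, W) = 2 (D(c, W) = 9 - 7 = 2)
-43423 - D(216, -121) = -43423 - 1*2 = -43423 - 2 = -43425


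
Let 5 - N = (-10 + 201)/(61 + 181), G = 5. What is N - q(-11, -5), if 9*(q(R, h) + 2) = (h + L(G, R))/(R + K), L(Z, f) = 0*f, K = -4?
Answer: 40339/6534 ≈ 6.1737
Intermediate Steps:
L(Z, f) = 0
q(R, h) = -2 + h/(9*(-4 + R)) (q(R, h) = -2 + ((h + 0)/(R - 4))/9 = -2 + (h/(-4 + R))/9 = -2 + h/(9*(-4 + R)))
N = 1019/242 (N = 5 - (-10 + 201)/(61 + 181) = 5 - 191/242 = 1019/242 ≈ 4.2107)
N - q(-11, -5) = 1019/242 - (72 - 5 - 18*(-11))/(9*(-4 - 11)) = 1019/242 - (72 - 5 + 198)/(9*(-15)) = 1019/242 - (-1)*265/(9*15) = 1019/242 - 1*(-53/27) = 1019/242 + 53/27 = 40339/6534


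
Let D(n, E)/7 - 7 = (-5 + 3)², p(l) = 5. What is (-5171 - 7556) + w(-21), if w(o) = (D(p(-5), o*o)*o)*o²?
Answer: -725824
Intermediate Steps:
D(n, E) = 77 (D(n, E) = 49 + 7*(-5 + 3)² = 49 + 7*(-2)² = 49 + 7*4 = 49 + 28 = 77)
w(o) = 77*o³ (w(o) = (77*o)*o² = 77*o³)
(-5171 - 7556) + w(-21) = (-5171 - 7556) + 77*(-21)³ = -12727 + 77*(-9261) = -12727 - 713097 = -725824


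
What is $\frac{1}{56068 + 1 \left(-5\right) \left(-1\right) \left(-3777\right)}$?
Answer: $\frac{1}{37183} \approx 2.6894 \cdot 10^{-5}$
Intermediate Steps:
$\frac{1}{56068 + 1 \left(-5\right) \left(-1\right) \left(-3777\right)} = \frac{1}{56068 + \left(-5\right) \left(-1\right) \left(-3777\right)} = \frac{1}{56068 + 5 \left(-3777\right)} = \frac{1}{56068 - 18885} = \frac{1}{37183}$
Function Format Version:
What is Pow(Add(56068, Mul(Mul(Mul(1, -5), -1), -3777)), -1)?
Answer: Rational(1, 37183) ≈ 2.6894e-5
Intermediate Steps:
Pow(Add(56068, Mul(Mul(Mul(1, -5), -1), -3777)), -1) = Pow(Add(56068, Mul(Mul(-5, -1), -3777)), -1) = Pow(Add(56068, Mul(5, -3777)), -1) = Pow(Add(56068, -18885), -1) = Pow(37183, -1) = Rational(1, 37183)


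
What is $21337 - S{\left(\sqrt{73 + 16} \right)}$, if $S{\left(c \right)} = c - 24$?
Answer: $21361 - \sqrt{89} \approx 21352.0$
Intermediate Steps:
$S{\left(c \right)} = -24 + c$ ($S{\left(c \right)} = c - 24 = -24 + c$)
$21337 - S{\left(\sqrt{73 + 16} \right)} = 21337 - \left(-24 + \sqrt{73 + 16}\right) = 21337 - \left(-24 + \sqrt{89}\right) = 21337 + \left(24 - \sqrt{89}\right) = 21361 - \sqrt{89}$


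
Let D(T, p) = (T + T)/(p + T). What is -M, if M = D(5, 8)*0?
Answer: 0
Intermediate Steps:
D(T, p) = 2*T/(T + p) (D(T, p) = (2*T)/(T + p) = 2*T/(T + p))
M = 0 (M = (2*5/(5 + 8))*0 = (2*5/13)*0 = (2*5*(1/13))*0 = (10/13)*0 = 0)
-M = -1*0 = 0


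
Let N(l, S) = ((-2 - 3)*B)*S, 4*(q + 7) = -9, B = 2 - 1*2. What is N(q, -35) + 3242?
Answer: 3242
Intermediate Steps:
B = 0 (B = 2 - 2 = 0)
q = -37/4 (q = -7 + (1/4)*(-9) = -7 - 9/4 = -37/4 ≈ -9.2500)
N(l, S) = 0 (N(l, S) = ((-2 - 3)*0)*S = (-5*0)*S = 0*S = 0)
N(q, -35) + 3242 = 0 + 3242 = 3242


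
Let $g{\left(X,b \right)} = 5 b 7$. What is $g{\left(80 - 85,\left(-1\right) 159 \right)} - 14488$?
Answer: $-20053$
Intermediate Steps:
$g{\left(X,b \right)} = 35 b$
$g{\left(80 - 85,\left(-1\right) 159 \right)} - 14488 = 35 \left(\left(-1\right) 159\right) - 14488 = 35 \left(-159\right) - 14488 = -5565 - 14488 = -20053$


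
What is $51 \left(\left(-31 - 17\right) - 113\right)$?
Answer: $-8211$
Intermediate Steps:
$51 \left(\left(-31 - 17\right) - 113\right) = 51 \left(-48 - 113\right) = 51 \left(-161\right) = -8211$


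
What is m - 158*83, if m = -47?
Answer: -13161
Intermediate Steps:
m - 158*83 = -47 - 158*83 = -47 - 13114 = -13161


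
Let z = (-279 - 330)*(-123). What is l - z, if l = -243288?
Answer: -318195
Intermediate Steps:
z = 74907 (z = -609*(-123) = 74907)
l - z = -243288 - 1*74907 = -243288 - 74907 = -318195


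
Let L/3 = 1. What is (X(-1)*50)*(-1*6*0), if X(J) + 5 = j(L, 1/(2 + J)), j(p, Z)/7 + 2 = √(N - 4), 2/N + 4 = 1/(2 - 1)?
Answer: 0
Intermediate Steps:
N = -⅔ (N = 2/(-4 + 1/(2 - 1)) = 2/(-4 + 1/1) = 2/(-4 + 1) = 2/(-3) = 2*(-⅓) = -⅔ ≈ -0.66667)
L = 3 (L = 3*1 = 3)
j(p, Z) = -14 + 7*I*√42/3 (j(p, Z) = -14 + 7*√(-⅔ - 4) = -14 + 7*√(-14/3) = -14 + 7*(I*√42/3) = -14 + 7*I*√42/3)
X(J) = -19 + 7*I*√42/3 (X(J) = -5 + (-14 + 7*I*√42/3) = -19 + 7*I*√42/3)
(X(-1)*50)*(-1*6*0) = ((-19 + 7*I*√42/3)*50)*(-1*6*0) = (-950 + 350*I*√42/3)*(-6*0) = (-950 + 350*I*√42/3)*0 = 0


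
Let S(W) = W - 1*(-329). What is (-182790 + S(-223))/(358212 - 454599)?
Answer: 182684/96387 ≈ 1.8953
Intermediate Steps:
S(W) = 329 + W (S(W) = W + 329 = 329 + W)
(-182790 + S(-223))/(358212 - 454599) = (-182790 + (329 - 223))/(358212 - 454599) = (-182790 + 106)/(-96387) = -182684*(-1/96387) = 182684/96387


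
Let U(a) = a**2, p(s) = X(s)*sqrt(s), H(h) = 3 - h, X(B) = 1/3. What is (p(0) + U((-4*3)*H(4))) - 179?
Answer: -35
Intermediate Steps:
X(B) = 1/3
p(s) = sqrt(s)/3
(p(0) + U((-4*3)*H(4))) - 179 = (sqrt(0)/3 + ((-4*3)*(3 - 1*4))**2) - 179 = ((1/3)*0 + (-12*(3 - 4))**2) - 179 = (0 + (-12*(-1))**2) - 179 = (0 + 12**2) - 179 = (0 + 144) - 179 = 144 - 179 = -35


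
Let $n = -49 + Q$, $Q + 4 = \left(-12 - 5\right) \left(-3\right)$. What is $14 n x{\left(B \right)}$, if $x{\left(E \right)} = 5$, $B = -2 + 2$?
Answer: $-140$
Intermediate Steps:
$Q = 47$ ($Q = -4 + \left(-12 - 5\right) \left(-3\right) = -4 - -51 = -4 + 51 = 47$)
$B = 0$
$n = -2$ ($n = -49 + 47 = -2$)
$14 n x{\left(B \right)} = 14 \left(-2\right) 5 = \left(-28\right) 5 = -140$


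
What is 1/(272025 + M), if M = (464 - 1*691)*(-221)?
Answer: 1/322192 ≈ 3.1037e-6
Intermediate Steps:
M = 50167 (M = (464 - 691)*(-221) = -227*(-221) = 50167)
1/(272025 + M) = 1/(272025 + 50167) = 1/322192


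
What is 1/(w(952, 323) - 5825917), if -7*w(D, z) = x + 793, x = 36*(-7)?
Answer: -7/40781960 ≈ -1.7164e-7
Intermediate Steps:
x = -252
w(D, z) = -541/7 (w(D, z) = -(-252 + 793)/7 = -⅐*541 = -541/7)
1/(w(952, 323) - 5825917) = 1/(-541/7 - 5825917) = 1/(-40781960/7) = -7/40781960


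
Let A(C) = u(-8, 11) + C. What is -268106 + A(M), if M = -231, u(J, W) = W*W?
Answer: -268216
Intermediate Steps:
u(J, W) = W²
A(C) = 121 + C (A(C) = 11² + C = 121 + C)
-268106 + A(M) = -268106 + (121 - 231) = -268106 - 110 = -268216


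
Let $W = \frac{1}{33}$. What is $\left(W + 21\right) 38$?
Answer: $\frac{26372}{33} \approx 799.15$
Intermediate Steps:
$W = \frac{1}{33} \approx 0.030303$
$\left(W + 21\right) 38 = \left(\frac{1}{33} + 21\right) 38 = \frac{694}{33} \cdot 38 = \frac{26372}{33}$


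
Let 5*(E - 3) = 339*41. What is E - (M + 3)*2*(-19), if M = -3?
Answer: 13914/5 ≈ 2782.8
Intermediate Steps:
E = 13914/5 (E = 3 + (339*41)/5 = 3 + (⅕)*13899 = 3 + 13899/5 = 13914/5 ≈ 2782.8)
E - (M + 3)*2*(-19) = 13914/5 - (-3 + 3)*2*(-19) = 13914/5 - 0*2*(-19) = 13914/5 - 0*(-19) = 13914/5 - 1*0 = 13914/5 + 0 = 13914/5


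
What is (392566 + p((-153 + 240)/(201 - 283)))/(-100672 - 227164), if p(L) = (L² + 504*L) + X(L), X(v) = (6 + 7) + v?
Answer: -2636106095/2204369264 ≈ -1.1959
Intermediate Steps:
X(v) = 13 + v
p(L) = 13 + L² + 505*L (p(L) = (L² + 504*L) + (13 + L) = 13 + L² + 505*L)
(392566 + p((-153 + 240)/(201 - 283)))/(-100672 - 227164) = (392566 + (13 + ((-153 + 240)/(201 - 283))² + 505*((-153 + 240)/(201 - 283))))/(-100672 - 227164) = (392566 + (13 + (87/(-82))² + 505*(87/(-82))))/(-327836) = (392566 + (13 + (87*(-1/82))² + 505*(87*(-1/82))))*(-1/327836) = (392566 + (13 + (-87/82)² + 505*(-87/82)))*(-1/327836) = (392566 + (13 + 7569/6724 - 43935/82))*(-1/327836) = (392566 - 3507689/6724)*(-1/327836) = (2636106095/6724)*(-1/327836) = -2636106095/2204369264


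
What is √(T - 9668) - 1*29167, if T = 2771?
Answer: -29167 + 11*I*√57 ≈ -29167.0 + 83.048*I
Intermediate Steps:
√(T - 9668) - 1*29167 = √(2771 - 9668) - 1*29167 = √(-6897) - 29167 = 11*I*√57 - 29167 = -29167 + 11*I*√57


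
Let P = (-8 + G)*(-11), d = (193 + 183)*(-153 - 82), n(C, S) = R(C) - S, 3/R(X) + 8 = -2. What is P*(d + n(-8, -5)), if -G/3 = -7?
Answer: 126348079/10 ≈ 1.2635e+7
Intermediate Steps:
G = 21 (G = -3*(-7) = 21)
R(X) = -3/10 (R(X) = 3/(-8 - 2) = 3/(-10) = 3*(-⅒) = -3/10)
n(C, S) = -3/10 - S
d = -88360 (d = 376*(-235) = -88360)
P = -143 (P = (-8 + 21)*(-11) = 13*(-11) = -143)
P*(d + n(-8, -5)) = -143*(-88360 + (-3/10 - 1*(-5))) = -143*(-88360 + (-3/10 + 5)) = -143*(-88360 + 47/10) = -143*(-883553/10) = 126348079/10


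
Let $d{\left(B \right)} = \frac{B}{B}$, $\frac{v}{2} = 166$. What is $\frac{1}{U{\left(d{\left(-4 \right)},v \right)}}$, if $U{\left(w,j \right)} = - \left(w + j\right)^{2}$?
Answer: $- \frac{1}{110889} \approx -9.018 \cdot 10^{-6}$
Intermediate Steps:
$v = 332$ ($v = 2 \cdot 166 = 332$)
$d{\left(B \right)} = 1$
$U{\left(w,j \right)} = - \left(j + w\right)^{2}$
$\frac{1}{U{\left(d{\left(-4 \right)},v \right)}} = \frac{1}{\left(-1\right) \left(332 + 1\right)^{2}} = \frac{1}{\left(-1\right) 333^{2}} = \frac{1}{\left(-1\right) 110889} = \frac{1}{-110889} = - \frac{1}{110889}$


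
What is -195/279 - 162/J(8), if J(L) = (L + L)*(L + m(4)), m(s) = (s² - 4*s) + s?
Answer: -4591/2976 ≈ -1.5427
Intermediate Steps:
m(s) = s² - 3*s
J(L) = 2*L*(4 + L) (J(L) = (L + L)*(L + 4*(-3 + 4)) = (2*L)*(L + 4*1) = (2*L)*(L + 4) = (2*L)*(4 + L) = 2*L*(4 + L))
-195/279 - 162/J(8) = -195/279 - 162*1/(16*(4 + 8)) = -195*1/279 - 162/(2*8*12) = -65/93 - 162/192 = -65/93 - 162*1/192 = -65/93 - 27/32 = -4591/2976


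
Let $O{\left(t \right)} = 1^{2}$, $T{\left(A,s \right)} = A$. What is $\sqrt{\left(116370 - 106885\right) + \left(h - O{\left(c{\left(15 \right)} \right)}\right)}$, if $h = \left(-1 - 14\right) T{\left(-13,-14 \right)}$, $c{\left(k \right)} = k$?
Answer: $\sqrt{9679} \approx 98.382$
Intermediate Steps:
$O{\left(t \right)} = 1$
$h = 195$ ($h = \left(-1 - 14\right) \left(-13\right) = \left(-15\right) \left(-13\right) = 195$)
$\sqrt{\left(116370 - 106885\right) + \left(h - O{\left(c{\left(15 \right)} \right)}\right)} = \sqrt{\left(116370 - 106885\right) + \left(195 - 1\right)} = \sqrt{9485 + 194} = \sqrt{9679}$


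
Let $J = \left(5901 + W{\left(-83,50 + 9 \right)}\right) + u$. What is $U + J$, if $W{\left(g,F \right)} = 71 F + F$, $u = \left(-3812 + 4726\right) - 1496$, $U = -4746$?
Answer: $4821$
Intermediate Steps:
$u = -582$ ($u = 914 - 1496 = -582$)
$W{\left(g,F \right)} = 72 F$
$J = 9567$ ($J = \left(5901 + 72 \left(50 + 9\right)\right) - 582 = \left(5901 + 72 \cdot 59\right) - 582 = \left(5901 + 4248\right) - 582 = 10149 - 582 = 9567$)
$U + J = -4746 + 9567 = 4821$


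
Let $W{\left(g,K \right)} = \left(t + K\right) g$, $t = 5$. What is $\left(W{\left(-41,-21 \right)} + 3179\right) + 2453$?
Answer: $6288$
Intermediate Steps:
$W{\left(g,K \right)} = g \left(5 + K\right)$ ($W{\left(g,K \right)} = \left(5 + K\right) g = g \left(5 + K\right)$)
$\left(W{\left(-41,-21 \right)} + 3179\right) + 2453 = \left(- 41 \left(5 - 21\right) + 3179\right) + 2453 = \left(\left(-41\right) \left(-16\right) + 3179\right) + 2453 = \left(656 + 3179\right) + 2453 = 3835 + 2453 = 6288$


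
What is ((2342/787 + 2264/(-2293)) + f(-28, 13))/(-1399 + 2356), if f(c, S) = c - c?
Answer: 1196146/575664529 ≈ 0.0020779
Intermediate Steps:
f(c, S) = 0
((2342/787 + 2264/(-2293)) + f(-28, 13))/(-1399 + 2356) = ((2342/787 + 2264/(-2293)) + 0)/(-1399 + 2356) = ((2342*(1/787) + 2264*(-1/2293)) + 0)/957 = ((2342/787 - 2264/2293) + 0)*(1/957) = (3588438/1804591 + 0)*(1/957) = (3588438/1804591)*(1/957) = 1196146/575664529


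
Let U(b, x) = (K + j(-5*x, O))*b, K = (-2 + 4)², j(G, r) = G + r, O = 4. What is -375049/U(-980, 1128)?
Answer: -375049/5519360 ≈ -0.067952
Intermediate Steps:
K = 4 (K = 2² = 4)
U(b, x) = b*(8 - 5*x) (U(b, x) = (4 + (-5*x + 4))*b = (4 + (4 - 5*x))*b = (8 - 5*x)*b = b*(8 - 5*x))
-375049/U(-980, 1128) = -375049*(-1/(980*(8 - 5*1128))) = -375049*(-1/(980*(8 - 5640))) = -375049/((-980*(-5632))) = -375049/5519360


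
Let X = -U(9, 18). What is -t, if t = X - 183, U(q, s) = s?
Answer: 201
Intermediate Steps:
X = -18 (X = -1*18 = -18)
t = -201 (t = -18 - 183 = -201)
-t = -1*(-201) = 201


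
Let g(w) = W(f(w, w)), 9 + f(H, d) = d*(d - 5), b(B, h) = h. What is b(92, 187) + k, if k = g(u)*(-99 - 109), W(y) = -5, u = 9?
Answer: 1227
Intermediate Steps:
f(H, d) = -9 + d*(-5 + d) (f(H, d) = -9 + d*(d - 5) = -9 + d*(-5 + d))
g(w) = -5
k = 1040 (k = -5*(-99 - 109) = -5*(-208) = 1040)
b(92, 187) + k = 187 + 1040 = 1227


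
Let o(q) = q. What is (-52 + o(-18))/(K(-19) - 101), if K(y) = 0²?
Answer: 70/101 ≈ 0.69307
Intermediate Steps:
K(y) = 0
(-52 + o(-18))/(K(-19) - 101) = (-52 - 18)/(0 - 101) = -70/(-101) = -70*(-1/101) = 70/101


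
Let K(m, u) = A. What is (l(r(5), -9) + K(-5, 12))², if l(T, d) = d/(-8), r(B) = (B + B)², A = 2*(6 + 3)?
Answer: 23409/64 ≈ 365.77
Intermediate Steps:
A = 18 (A = 2*9 = 18)
K(m, u) = 18
r(B) = 4*B² (r(B) = (2*B)² = 4*B²)
l(T, d) = -d/8 (l(T, d) = d*(-⅛) = -d/8)
(l(r(5), -9) + K(-5, 12))² = (-⅛*(-9) + 18)² = (9/8 + 18)² = (153/8)² = 23409/64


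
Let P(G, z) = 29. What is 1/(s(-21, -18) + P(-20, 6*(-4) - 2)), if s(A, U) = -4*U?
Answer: 1/101 ≈ 0.0099010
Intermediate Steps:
1/(s(-21, -18) + P(-20, 6*(-4) - 2)) = 1/(-4*(-18) + 29) = 1/(72 + 29) = 1/101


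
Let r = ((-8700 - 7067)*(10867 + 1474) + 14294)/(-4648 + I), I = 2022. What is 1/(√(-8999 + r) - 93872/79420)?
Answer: 1223603449640/67384676945945951 + 394221025*√448874992254/67384676945945951 ≈ 0.0039378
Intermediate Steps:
r = 194566253/2626 (r = ((-8700 - 7067)*(10867 + 1474) + 14294)/(-4648 + 2022) = (-15767*12341 + 14294)/(-2626) = (-194580547 + 14294)*(-1/2626) = -194566253*(-1/2626) = 194566253/2626 ≈ 74092.)
1/(√(-8999 + r) - 93872/79420) = 1/(√(-8999 + 194566253/2626) - 93872/79420) = 1/(√(170934879/2626) - 93872*1/79420) = 1/(√448874992254/2626 - 23468/19855) = 1/(-23468/19855 + √448874992254/2626)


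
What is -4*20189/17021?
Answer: -80756/17021 ≈ -4.7445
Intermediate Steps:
-4*20189/17021 = -80756*1/17021 = -80756/17021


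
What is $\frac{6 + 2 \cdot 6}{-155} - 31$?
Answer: $- \frac{4823}{155} \approx -31.116$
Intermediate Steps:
$\frac{6 + 2 \cdot 6}{-155} - 31 = - \frac{6 + 12}{155} - 31 = \left(- \frac{1}{155}\right) 18 - 31 = - \frac{18}{155} - 31 = - \frac{4823}{155}$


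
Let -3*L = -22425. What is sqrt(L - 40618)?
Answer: I*sqrt(33143) ≈ 182.05*I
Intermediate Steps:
L = 7475 (L = -1/3*(-22425) = 7475)
sqrt(L - 40618) = sqrt(7475 - 40618) = sqrt(-33143) = I*sqrt(33143)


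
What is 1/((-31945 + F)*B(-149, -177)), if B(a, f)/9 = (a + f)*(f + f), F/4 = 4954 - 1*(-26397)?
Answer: 1/97069881924 ≈ 1.0302e-11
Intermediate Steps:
F = 125404 (F = 4*(4954 - 1*(-26397)) = 4*(4954 + 26397) = 4*31351 = 125404)
B(a, f) = 18*f*(a + f) (B(a, f) = 9*((a + f)*(f + f)) = 9*((a + f)*(2*f)) = 9*(2*f*(a + f)) = 18*f*(a + f))
1/((-31945 + F)*B(-149, -177)) = 1/((-31945 + 125404)*((18*(-177)*(-149 - 177)))) = 1/(93459*((18*(-177)*(-326)))) = (1/93459)/1038636 = (1/93459)*(1/1038636) = 1/97069881924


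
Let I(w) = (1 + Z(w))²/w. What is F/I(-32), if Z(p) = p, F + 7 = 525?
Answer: -16576/961 ≈ -17.249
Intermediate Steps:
F = 518 (F = -7 + 525 = 518)
I(w) = (1 + w)²/w
F/I(-32) = 518/(((1 - 32)²/(-32))) = 518/((-1/32*(-31)²)) = 518/((-1/32*961)) = 518/(-961/32) = 518*(-32/961) = -16576/961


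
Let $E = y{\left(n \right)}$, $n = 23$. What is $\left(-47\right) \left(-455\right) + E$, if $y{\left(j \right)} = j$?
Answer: $21408$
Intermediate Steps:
$E = 23$
$\left(-47\right) \left(-455\right) + E = \left(-47\right) \left(-455\right) + 23 = 21385 + 23 = 21408$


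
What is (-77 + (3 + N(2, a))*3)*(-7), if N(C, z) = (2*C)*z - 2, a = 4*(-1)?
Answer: 854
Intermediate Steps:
a = -4
N(C, z) = -2 + 2*C*z (N(C, z) = 2*C*z - 2 = -2 + 2*C*z)
(-77 + (3 + N(2, a))*3)*(-7) = (-77 + (3 + (-2 + 2*2*(-4)))*3)*(-7) = (-77 + (3 + (-2 - 16))*3)*(-7) = (-77 + (3 - 18)*3)*(-7) = (-77 - 15*3)*(-7) = (-77 - 45)*(-7) = -122*(-7) = 854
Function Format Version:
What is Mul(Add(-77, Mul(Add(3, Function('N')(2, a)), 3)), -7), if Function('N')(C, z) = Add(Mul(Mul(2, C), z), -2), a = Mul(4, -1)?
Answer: 854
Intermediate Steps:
a = -4
Function('N')(C, z) = Add(-2, Mul(2, C, z)) (Function('N')(C, z) = Add(Mul(2, C, z), -2) = Add(-2, Mul(2, C, z)))
Mul(Add(-77, Mul(Add(3, Function('N')(2, a)), 3)), -7) = Mul(Add(-77, Mul(Add(3, Add(-2, Mul(2, 2, -4))), 3)), -7) = Mul(Add(-77, Mul(Add(3, Add(-2, -16)), 3)), -7) = Mul(Add(-77, Mul(Add(3, -18), 3)), -7) = Mul(Add(-77, Mul(-15, 3)), -7) = Mul(Add(-77, -45), -7) = Mul(-122, -7) = 854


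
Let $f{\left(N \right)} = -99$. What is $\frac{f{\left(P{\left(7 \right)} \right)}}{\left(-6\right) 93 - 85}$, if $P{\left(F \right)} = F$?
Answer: $\frac{99}{643} \approx 0.15397$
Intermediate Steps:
$\frac{f{\left(P{\left(7 \right)} \right)}}{\left(-6\right) 93 - 85} = - \frac{99}{\left(-6\right) 93 - 85} = - \frac{99}{-558 - 85} = - \frac{99}{-643} = \left(-99\right) \left(- \frac{1}{643}\right) = \frac{99}{643}$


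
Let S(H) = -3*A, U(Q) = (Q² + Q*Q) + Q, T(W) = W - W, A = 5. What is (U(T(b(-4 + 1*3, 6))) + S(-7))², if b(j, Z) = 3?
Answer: 225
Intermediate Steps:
T(W) = 0
U(Q) = Q + 2*Q² (U(Q) = (Q² + Q²) + Q = 2*Q² + Q = Q + 2*Q²)
S(H) = -15 (S(H) = -3*5 = -15)
(U(T(b(-4 + 1*3, 6))) + S(-7))² = (0*(1 + 2*0) - 15)² = (0*(1 + 0) - 15)² = (0*1 - 15)² = (0 - 15)² = (-15)² = 225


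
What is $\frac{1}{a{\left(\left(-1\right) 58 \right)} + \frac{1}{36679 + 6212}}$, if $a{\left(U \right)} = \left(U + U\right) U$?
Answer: $\frac{42891}{288570649} \approx 0.00014863$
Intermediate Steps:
$a{\left(U \right)} = 2 U^{2}$ ($a{\left(U \right)} = 2 U U = 2 U^{2}$)
$\frac{1}{a{\left(\left(-1\right) 58 \right)} + \frac{1}{36679 + 6212}} = \frac{1}{2 \left(\left(-1\right) 58\right)^{2} + \frac{1}{36679 + 6212}} = \frac{1}{2 \left(-58\right)^{2} + \frac{1}{42891}} = \frac{1}{2 \cdot 3364 + \frac{1}{42891}} = \frac{1}{6728 + \frac{1}{42891}} = \frac{1}{\frac{288570649}{42891}} = \frac{42891}{288570649}$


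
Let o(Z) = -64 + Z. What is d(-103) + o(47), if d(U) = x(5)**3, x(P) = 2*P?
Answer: 983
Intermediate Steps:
d(U) = 1000 (d(U) = (2*5)**3 = 10**3 = 1000)
d(-103) + o(47) = 1000 + (-64 + 47) = 1000 - 17 = 983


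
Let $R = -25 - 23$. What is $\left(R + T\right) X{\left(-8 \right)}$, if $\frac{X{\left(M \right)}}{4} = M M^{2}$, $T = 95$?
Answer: $-96256$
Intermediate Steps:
$R = -48$ ($R = -25 - 23 = -48$)
$X{\left(M \right)} = 4 M^{3}$ ($X{\left(M \right)} = 4 M M^{2} = 4 M^{3}$)
$\left(R + T\right) X{\left(-8 \right)} = \left(-48 + 95\right) 4 \left(-8\right)^{3} = 47 \cdot 4 \left(-512\right) = 47 \left(-2048\right) = -96256$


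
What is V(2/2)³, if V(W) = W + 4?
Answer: 125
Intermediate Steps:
V(W) = 4 + W
V(2/2)³ = (4 + 2/2)³ = (4 + 2*(½))³ = (4 + 1)³ = 5³ = 125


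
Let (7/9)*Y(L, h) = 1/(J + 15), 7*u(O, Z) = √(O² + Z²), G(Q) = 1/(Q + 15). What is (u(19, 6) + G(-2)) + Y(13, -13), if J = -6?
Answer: 20/91 + √397/7 ≈ 3.0662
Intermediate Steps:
G(Q) = 1/(15 + Q)
u(O, Z) = √(O² + Z²)/7
Y(L, h) = ⅐ (Y(L, h) = 9/(7*(-6 + 15)) = (9/7)/9 = (9/7)*(⅑) = ⅐)
(u(19, 6) + G(-2)) + Y(13, -13) = (√(19² + 6²)/7 + 1/(15 - 2)) + ⅐ = (√(361 + 36)/7 + 1/13) + ⅐ = (√397/7 + 1/13) + ⅐ = (1/13 + √397/7) + ⅐ = 20/91 + √397/7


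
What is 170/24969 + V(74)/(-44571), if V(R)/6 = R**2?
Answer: -270934798/370964433 ≈ -0.73035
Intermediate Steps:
V(R) = 6*R**2
170/24969 + V(74)/(-44571) = 170/24969 + (6*74**2)/(-44571) = 170*(1/24969) + (6*5476)*(-1/44571) = 170/24969 + 32856*(-1/44571) = 170/24969 - 10952/14857 = -270934798/370964433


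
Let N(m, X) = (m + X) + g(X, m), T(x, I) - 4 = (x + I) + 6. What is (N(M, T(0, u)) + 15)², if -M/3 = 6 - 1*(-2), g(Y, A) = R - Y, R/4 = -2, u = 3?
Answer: 289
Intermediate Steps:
R = -8 (R = 4*(-2) = -8)
g(Y, A) = -8 - Y
M = -24 (M = -3*(6 - 1*(-2)) = -3*(6 + 2) = -3*8 = -24)
T(x, I) = 10 + I + x (T(x, I) = 4 + ((x + I) + 6) = 4 + ((I + x) + 6) = 4 + (6 + I + x) = 10 + I + x)
N(m, X) = -8 + m (N(m, X) = (m + X) + (-8 - X) = (X + m) + (-8 - X) = -8 + m)
(N(M, T(0, u)) + 15)² = ((-8 - 24) + 15)² = (-32 + 15)² = (-17)² = 289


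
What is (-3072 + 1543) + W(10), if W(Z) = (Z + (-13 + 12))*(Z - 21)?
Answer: -1628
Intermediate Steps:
W(Z) = (-1 + Z)*(-21 + Z) (W(Z) = (Z - 1)*(-21 + Z) = (-1 + Z)*(-21 + Z))
(-3072 + 1543) + W(10) = (-3072 + 1543) + (21 + 10**2 - 22*10) = -1529 + (21 + 100 - 220) = -1529 - 99 = -1628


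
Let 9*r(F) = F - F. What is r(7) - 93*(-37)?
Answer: 3441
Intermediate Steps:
r(F) = 0 (r(F) = (F - F)/9 = (⅑)*0 = 0)
r(7) - 93*(-37) = 0 - 93*(-37) = 0 + 3441 = 3441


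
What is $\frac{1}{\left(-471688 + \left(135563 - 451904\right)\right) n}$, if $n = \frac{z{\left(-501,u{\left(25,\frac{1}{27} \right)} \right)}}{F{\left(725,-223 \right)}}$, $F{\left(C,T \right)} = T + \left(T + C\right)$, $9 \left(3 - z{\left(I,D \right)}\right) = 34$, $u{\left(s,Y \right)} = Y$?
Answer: $\frac{2511}{5516203} \approx 0.0004552$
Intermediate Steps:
$z{\left(I,D \right)} = - \frac{7}{9}$ ($z{\left(I,D \right)} = 3 - \frac{34}{9} = - \frac{7}{9}$)
$F{\left(C,T \right)} = C + 2 T$ ($F{\left(C,T \right)} = T + \left(C + T\right) = C + 2 T$)
$n = - \frac{7}{2511}$ ($n = - \frac{7}{9 \left(725 + 2 \left(-223\right)\right)} = - \frac{7}{9 \left(725 - 446\right)} = - \frac{7}{9 \cdot 279} = \left(- \frac{7}{9}\right) \frac{1}{279} = - \frac{7}{2511} \approx -0.0027877$)
$\frac{1}{\left(-471688 + \left(135563 - 451904\right)\right) n} = \frac{1}{\left(-471688 + \left(135563 - 451904\right)\right) \left(- \frac{7}{2511}\right)} = \frac{1}{-471688 - 316341} \left(- \frac{2511}{7}\right) = \frac{1}{-788029} \left(- \frac{2511}{7}\right) = \left(- \frac{1}{788029}\right) \left(- \frac{2511}{7}\right) = \frac{2511}{5516203}$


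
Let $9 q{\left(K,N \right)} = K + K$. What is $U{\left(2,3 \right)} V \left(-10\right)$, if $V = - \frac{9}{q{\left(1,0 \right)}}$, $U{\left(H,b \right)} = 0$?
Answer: $0$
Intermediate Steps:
$q{\left(K,N \right)} = \frac{2 K}{9}$ ($q{\left(K,N \right)} = \frac{K + K}{9} = \frac{2 K}{9}$)
$V = - \frac{81}{2}$ ($V = - \frac{9}{\frac{2}{9} \cdot 1} = - \frac{9}{\frac{2}{9}} = \left(-9\right) \frac{9}{2} = - \frac{81}{2} \approx -40.5$)
$U{\left(2,3 \right)} V \left(-10\right) = 0 \left(- \frac{81}{2}\right) \left(-10\right) = 0 \left(-10\right) = 0$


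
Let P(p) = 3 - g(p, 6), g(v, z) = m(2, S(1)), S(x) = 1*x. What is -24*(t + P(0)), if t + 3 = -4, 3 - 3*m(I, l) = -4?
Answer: 152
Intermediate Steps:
S(x) = x
m(I, l) = 7/3 (m(I, l) = 1 - ⅓*(-4) = 1 + 4/3 = 7/3)
t = -7 (t = -3 - 4 = -7)
g(v, z) = 7/3
P(p) = ⅔ (P(p) = 3 - 1*7/3 = 3 - 7/3 = ⅔)
-24*(t + P(0)) = -24*(-7 + ⅔) = -24*(-19/3) = 152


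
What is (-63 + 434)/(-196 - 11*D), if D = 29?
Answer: -371/515 ≈ -0.72039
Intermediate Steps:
(-63 + 434)/(-196 - 11*D) = (-63 + 434)/(-196 - 11*29) = 371/(-196 - 319) = 371/(-515) = 371*(-1/515) = -371/515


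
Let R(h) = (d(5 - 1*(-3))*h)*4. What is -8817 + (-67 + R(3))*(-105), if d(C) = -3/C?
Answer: -2619/2 ≈ -1309.5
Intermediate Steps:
R(h) = -3*h/2 (R(h) = ((-3/(5 - 1*(-3)))*h)*4 = ((-3/(5 + 3))*h)*4 = ((-3/8)*h)*4 = ((-3*⅛)*h)*4 = -3*h/8*4 = -3*h/2)
-8817 + (-67 + R(3))*(-105) = -8817 + (-67 - 3/2*3)*(-105) = -8817 + (-67 - 9/2)*(-105) = -8817 - 143/2*(-105) = -8817 + 15015/2 = -2619/2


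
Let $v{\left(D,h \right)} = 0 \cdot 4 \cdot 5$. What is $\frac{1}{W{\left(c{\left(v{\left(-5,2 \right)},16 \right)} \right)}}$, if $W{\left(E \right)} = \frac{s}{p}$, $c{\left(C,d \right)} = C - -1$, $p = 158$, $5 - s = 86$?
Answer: $- \frac{158}{81} \approx -1.9506$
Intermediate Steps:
$s = -81$ ($s = 5 - 86 = -81$)
$v{\left(D,h \right)} = 0$ ($v{\left(D,h \right)} = 0 \cdot 5 = 0$)
$c{\left(C,d \right)} = 1 + C$ ($c{\left(C,d \right)} = C + 1 = 1 + C$)
$W{\left(E \right)} = - \frac{81}{158}$
$\frac{1}{W{\left(c{\left(v{\left(-5,2 \right)},16 \right)} \right)}} = \frac{1}{- \frac{81}{158}} = - \frac{158}{81}$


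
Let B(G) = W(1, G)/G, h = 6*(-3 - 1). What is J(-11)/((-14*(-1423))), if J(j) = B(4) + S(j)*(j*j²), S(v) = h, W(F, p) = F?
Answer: 127777/79688 ≈ 1.6035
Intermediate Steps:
h = -24 (h = 6*(-4) = -24)
S(v) = -24
B(G) = 1/G
J(j) = ¼ - 24*j³ (J(j) = 1/4 - 24*j*j² = ¼ - 24*j³)
J(-11)/((-14*(-1423))) = (¼ - 24*(-11)³)/((-14*(-1423))) = (¼ - 24*(-1331))/19922 = (¼ + 31944)*(1/19922) = (127777/4)*(1/19922) = 127777/79688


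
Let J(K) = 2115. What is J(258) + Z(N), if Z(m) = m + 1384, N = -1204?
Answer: 2295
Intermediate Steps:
Z(m) = 1384 + m
J(258) + Z(N) = 2115 + (1384 - 1204) = 2115 + 180 = 2295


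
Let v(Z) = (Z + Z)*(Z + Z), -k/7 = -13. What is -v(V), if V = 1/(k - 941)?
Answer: -1/180625 ≈ -5.5363e-6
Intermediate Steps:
k = 91 (k = -7*(-13) = 91)
V = -1/850 (V = 1/(91 - 941) = 1/(-850) = -1/850 ≈ -0.0011765)
v(Z) = 4*Z² (v(Z) = (2*Z)*(2*Z) = 4*Z²)
-v(V) = -4*(-1/850)² = -4/722500 = -1*1/180625 = -1/180625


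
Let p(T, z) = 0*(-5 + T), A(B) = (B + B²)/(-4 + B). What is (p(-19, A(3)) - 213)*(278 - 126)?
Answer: -32376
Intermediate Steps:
A(B) = (B + B²)/(-4 + B)
p(T, z) = 0
(p(-19, A(3)) - 213)*(278 - 126) = (0 - 213)*(278 - 126) = -213*152 = -32376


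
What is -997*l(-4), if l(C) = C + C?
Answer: 7976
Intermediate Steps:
l(C) = 2*C
-997*l(-4) = -1994*(-4) = -997*(-8) = 7976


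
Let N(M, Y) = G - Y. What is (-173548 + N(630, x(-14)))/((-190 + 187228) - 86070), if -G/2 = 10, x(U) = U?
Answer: -86777/50484 ≈ -1.7189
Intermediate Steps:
G = -20 (G = -2*10 = -20)
N(M, Y) = -20 - Y
(-173548 + N(630, x(-14)))/((-190 + 187228) - 86070) = (-173548 + (-20 - 1*(-14)))/((-190 + 187228) - 86070) = (-173548 + (-20 + 14))/(187038 - 86070) = (-173548 - 6)/100968 = -173554*1/100968 = -86777/50484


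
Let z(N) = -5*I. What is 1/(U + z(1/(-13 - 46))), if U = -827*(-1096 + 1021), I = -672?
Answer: 1/65385 ≈ 1.5294e-5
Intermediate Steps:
z(N) = 3360 (z(N) = -5*(-672) = 3360)
U = 62025 (U = -827*(-75) = 62025)
1/(U + z(1/(-13 - 46))) = 1/(62025 + 3360) = 1/65385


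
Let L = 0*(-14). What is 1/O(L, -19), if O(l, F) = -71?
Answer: -1/71 ≈ -0.014085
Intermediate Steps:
L = 0
1/O(L, -19) = 1/(-71) = -1/71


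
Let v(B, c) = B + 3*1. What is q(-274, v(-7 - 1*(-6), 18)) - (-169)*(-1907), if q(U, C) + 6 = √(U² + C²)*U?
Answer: -322289 - 548*√18770 ≈ -3.9737e+5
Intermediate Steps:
v(B, c) = 3 + B (v(B, c) = B + 3 = 3 + B)
q(U, C) = -6 + U*√(C² + U²) (q(U, C) = -6 + √(U² + C²)*U = -6 + √(C² + U²)*U = -6 + U*√(C² + U²))
q(-274, v(-7 - 1*(-6), 18)) - (-169)*(-1907) = (-6 - 274*√((3 + (-7 - 1*(-6)))² + (-274)²)) - (-169)*(-1907) = (-6 - 274*√((3 + (-7 + 6))² + 75076)) - 1*322283 = (-6 - 274*√((3 - 1)² + 75076)) - 322283 = (-6 - 274*√(2² + 75076)) - 322283 = (-6 - 274*√(4 + 75076)) - 322283 = (-6 - 548*√18770) - 322283 = -322289 - 548*√18770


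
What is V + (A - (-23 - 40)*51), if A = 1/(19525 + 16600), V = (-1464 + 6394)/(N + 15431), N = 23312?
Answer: 264533153904/82328875 ≈ 3213.1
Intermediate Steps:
V = 290/2279 (V = (-1464 + 6394)/(23312 + 15431) = 4930/38743 = 4930*(1/38743) = 290/2279 ≈ 0.12725)
A = 1/36125 ≈ 2.7682e-5
V + (A - (-23 - 40)*51) = 290/2279 + (1/36125 - (-23 - 40)*51) = 290/2279 + (1/36125 - (-63)*51) = 290/2279 + (1/36125 - 1*(-3213)) = 290/2279 + (1/36125 + 3213) = 290/2279 + 116069626/36125 = 264533153904/82328875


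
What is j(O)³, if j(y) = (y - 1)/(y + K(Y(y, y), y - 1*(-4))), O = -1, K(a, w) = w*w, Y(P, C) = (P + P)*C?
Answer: -1/64 ≈ -0.015625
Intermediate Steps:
Y(P, C) = 2*C*P (Y(P, C) = (2*P)*C = 2*C*P)
K(a, w) = w²
j(y) = (-1 + y)/(y + (4 + y)²) (j(y) = (y - 1)/(y + (y - 1*(-4))²) = (-1 + y)/(y + (y + 4)²) = (-1 + y)/(y + (4 + y)²))
j(O)³ = ((-1 - 1)/(-1 + (4 - 1)²))³ = (-2/(-1 + 3²))³ = (-2/(-1 + 9))³ = (-2/8)³ = ((⅛)*(-2))³ = (-¼)³ = -1/64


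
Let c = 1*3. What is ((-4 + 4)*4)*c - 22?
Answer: -22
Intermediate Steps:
c = 3
((-4 + 4)*4)*c - 22 = ((-4 + 4)*4)*3 - 22 = (0*4)*3 - 22 = 0*3 - 22 = 0 - 22 = -22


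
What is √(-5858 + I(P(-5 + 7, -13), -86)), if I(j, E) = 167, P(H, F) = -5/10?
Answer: I*√5691 ≈ 75.439*I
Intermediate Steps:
P(H, F) = -½ (P(H, F) = -5*⅒ = -½)
√(-5858 + I(P(-5 + 7, -13), -86)) = √(-5858 + 167) = √(-5691) = I*√5691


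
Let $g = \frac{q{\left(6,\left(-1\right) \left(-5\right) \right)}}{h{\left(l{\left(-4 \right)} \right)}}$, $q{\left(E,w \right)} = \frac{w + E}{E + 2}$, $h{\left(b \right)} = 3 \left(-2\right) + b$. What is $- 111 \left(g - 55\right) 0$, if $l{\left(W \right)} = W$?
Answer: $0$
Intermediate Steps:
$h{\left(b \right)} = -6 + b$
$q{\left(E,w \right)} = \frac{E + w}{2 + E}$
$g = - \frac{11}{80}$ ($g = \frac{\frac{1}{2 + 6} \left(6 - -5\right)}{-6 - 4} = \frac{\frac{1}{8} \left(6 + 5\right)}{-10} = \frac{1}{8} \cdot 11 \left(- \frac{1}{10}\right) = \frac{11}{8} \left(- \frac{1}{10}\right) = - \frac{11}{80} \approx -0.1375$)
$- 111 \left(g - 55\right) 0 = - 111 \left(- \frac{11}{80} - 55\right) 0 = \left(-111\right) \left(- \frac{4411}{80}\right) 0 = \frac{489621}{80} \cdot 0 = 0$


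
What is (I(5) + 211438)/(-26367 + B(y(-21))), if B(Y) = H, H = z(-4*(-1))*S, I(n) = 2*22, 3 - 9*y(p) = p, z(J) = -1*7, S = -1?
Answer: -105741/13180 ≈ -8.0228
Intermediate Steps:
z(J) = -7
y(p) = ⅓ - p/9
I(n) = 44
H = 7 (H = -7*(-1) = 7)
B(Y) = 7
(I(5) + 211438)/(-26367 + B(y(-21))) = (44 + 211438)/(-26367 + 7) = 211482/(-26360) = 211482*(-1/26360) = -105741/13180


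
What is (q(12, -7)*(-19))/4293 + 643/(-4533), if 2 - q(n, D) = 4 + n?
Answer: -518207/6486723 ≈ -0.079887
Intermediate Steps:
q(n, D) = -2 - n (q(n, D) = 2 - (4 + n) = 2 + (-4 - n) = -2 - n)
(q(12, -7)*(-19))/4293 + 643/(-4533) = ((-2 - 1*12)*(-19))/4293 + 643/(-4533) = ((-2 - 12)*(-19))*(1/4293) + 643*(-1/4533) = -14*(-19)*(1/4293) - 643/4533 = 266*(1/4293) - 643/4533 = 266/4293 - 643/4533 = -518207/6486723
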